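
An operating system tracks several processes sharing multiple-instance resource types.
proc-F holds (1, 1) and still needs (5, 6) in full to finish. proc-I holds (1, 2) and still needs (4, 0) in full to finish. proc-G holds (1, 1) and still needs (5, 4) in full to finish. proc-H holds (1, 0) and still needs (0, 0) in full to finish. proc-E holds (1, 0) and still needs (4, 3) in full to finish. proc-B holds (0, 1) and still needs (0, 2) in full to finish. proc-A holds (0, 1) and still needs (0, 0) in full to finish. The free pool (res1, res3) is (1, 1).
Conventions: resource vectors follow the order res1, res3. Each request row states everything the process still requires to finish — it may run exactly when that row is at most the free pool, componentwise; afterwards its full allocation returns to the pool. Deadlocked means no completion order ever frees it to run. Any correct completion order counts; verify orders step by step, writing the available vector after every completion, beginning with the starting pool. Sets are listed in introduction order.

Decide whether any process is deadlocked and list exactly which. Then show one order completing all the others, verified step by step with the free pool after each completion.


Deadlocked set: proc-F, proc-I, proc-G and proc-E.
Key observation: no order helps: past proc-A, proc-B, proc-H, the free pool tops out at (2, 3), below what each blocked process needs in res1.
One completion order for the rest: proc-A, proc-B, proc-H. Walking it through:
  pool = (1, 1)
  proc-A: need (0, 0) fits (1, 1); releases (0, 1), pool now (1, 2)
  proc-B: need (0, 2) fits (1, 2); releases (0, 1), pool now (1, 3)
  proc-H: need (0, 0) fits (1, 3); releases (1, 0), pool now (2, 3)
None of the blocked processes ever fits:
  blocked: proc-F wants (5, 6), pool (2, 3) — not enough res1 and res3
  blocked: proc-I wants (4, 0), pool (2, 3) — not enough res1
  blocked: proc-G wants (5, 4), pool (2, 3) — not enough res1 and res3
  blocked: proc-E wants (4, 3), pool (2, 3) — not enough res1


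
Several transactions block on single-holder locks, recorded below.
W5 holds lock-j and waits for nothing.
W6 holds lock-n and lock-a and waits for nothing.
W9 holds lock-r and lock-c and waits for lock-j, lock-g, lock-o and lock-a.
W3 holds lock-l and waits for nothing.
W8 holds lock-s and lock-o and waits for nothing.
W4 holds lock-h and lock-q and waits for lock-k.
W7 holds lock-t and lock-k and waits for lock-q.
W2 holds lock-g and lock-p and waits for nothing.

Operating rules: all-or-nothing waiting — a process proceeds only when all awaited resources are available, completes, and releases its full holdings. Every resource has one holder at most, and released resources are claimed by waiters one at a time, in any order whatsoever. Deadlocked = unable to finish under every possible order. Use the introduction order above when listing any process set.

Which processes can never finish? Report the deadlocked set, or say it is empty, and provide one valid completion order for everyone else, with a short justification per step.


The deadlocked set is W4 and W7.
Key observation: along W4 -> W7 -> W4, each member waits on what the next one holds — a deadlock; no other process is dragged down with it.
The rest can finish in the order W3, W6, W8, W5, W2, W9.
Walking it through:
  W3: no waits; runs immediately, freeing lock-l
  W6: no waits; runs immediately, freeing lock-n and lock-a
  W8: no waits; runs immediately, freeing lock-s and lock-o
  W5: no waits; runs immediately, freeing lock-j
  W2: no waits; runs immediately, freeing lock-g and lock-p
  W9: everything it awaited (lock-j, lock-g, lock-o and lock-a) is free; runs, freeing lock-r and lock-c


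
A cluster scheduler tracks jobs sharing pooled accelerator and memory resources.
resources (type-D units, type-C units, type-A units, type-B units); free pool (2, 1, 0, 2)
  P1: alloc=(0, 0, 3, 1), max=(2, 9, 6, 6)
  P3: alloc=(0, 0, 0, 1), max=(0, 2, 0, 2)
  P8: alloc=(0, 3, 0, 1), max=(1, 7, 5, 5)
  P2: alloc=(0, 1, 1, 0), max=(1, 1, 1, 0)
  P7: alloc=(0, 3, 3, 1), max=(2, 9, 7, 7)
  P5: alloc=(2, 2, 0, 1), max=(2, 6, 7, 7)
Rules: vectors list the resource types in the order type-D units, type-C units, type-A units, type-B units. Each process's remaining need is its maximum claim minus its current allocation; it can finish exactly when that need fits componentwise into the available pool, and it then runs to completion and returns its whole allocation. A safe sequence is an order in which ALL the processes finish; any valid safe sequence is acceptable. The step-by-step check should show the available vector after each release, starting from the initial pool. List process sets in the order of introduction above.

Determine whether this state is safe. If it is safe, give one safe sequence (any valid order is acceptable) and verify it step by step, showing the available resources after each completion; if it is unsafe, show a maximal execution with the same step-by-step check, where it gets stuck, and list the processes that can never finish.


The state is UNSAFE.
Key observation: no order helps: past P2, P3, the free pool tops out at (2, 2, 1, 3), below what each blocked process needs in type-C units.
The run P2, P3 cannot be extended any further. Check, step by step:
  pool = (2, 1, 0, 2)
  P2 needs (1, 0, 0, 0) <= (2, 1, 0, 2) -> finishes; pool += (0, 1, 1, 0) = (2, 2, 1, 2)
  P3 needs (0, 2, 0, 1) <= (2, 2, 1, 2) -> finishes; pool += (0, 0, 0, 1) = (2, 2, 1, 3)
  P1 still needs (2, 9, 3, 5) but only (2, 2, 1, 3) is free — short on type-C units, type-A units and type-B units
  P8 still needs (1, 4, 5, 4) but only (2, 2, 1, 3) is free — short on type-C units, type-A units and type-B units
  P7 still needs (2, 6, 4, 6) but only (2, 2, 1, 3) is free — short on type-C units, type-A units and type-B units
  P5 still needs (0, 4, 7, 6) but only (2, 2, 1, 3) is free — short on type-C units, type-A units and type-B units
Permanently blocked: P1, P8, P7 and P5.


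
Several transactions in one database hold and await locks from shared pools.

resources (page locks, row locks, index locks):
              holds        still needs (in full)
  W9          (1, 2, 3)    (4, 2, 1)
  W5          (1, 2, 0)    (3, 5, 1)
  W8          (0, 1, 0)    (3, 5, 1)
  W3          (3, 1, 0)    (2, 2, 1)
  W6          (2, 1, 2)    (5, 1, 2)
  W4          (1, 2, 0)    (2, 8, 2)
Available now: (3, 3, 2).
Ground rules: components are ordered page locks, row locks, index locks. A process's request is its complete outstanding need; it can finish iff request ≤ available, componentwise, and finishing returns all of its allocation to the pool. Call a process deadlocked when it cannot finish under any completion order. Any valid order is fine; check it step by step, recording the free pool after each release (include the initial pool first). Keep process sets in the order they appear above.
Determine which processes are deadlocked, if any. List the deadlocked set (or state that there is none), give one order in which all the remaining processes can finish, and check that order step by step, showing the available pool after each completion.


No process is deadlocked.
Key observation: the pool covers W3 at once, and every later process fits after earlier releases.
A valid finishing order for the others: W3, W6, W9, W5, W4, W8. Walking it through:
  pool = (3, 3, 2)
  W3: need (2, 2, 1) fits (3, 3, 2); releases (3, 1, 0), pool now (6, 4, 2)
  W6: need (5, 1, 2) fits (6, 4, 2); releases (2, 1, 2), pool now (8, 5, 4)
  W9: need (4, 2, 1) fits (8, 5, 4); releases (1, 2, 3), pool now (9, 7, 7)
  W5: need (3, 5, 1) fits (9, 7, 7); releases (1, 2, 0), pool now (10, 9, 7)
  W4: need (2, 8, 2) fits (10, 9, 7); releases (1, 2, 0), pool now (11, 11, 7)
  W8: need (3, 5, 1) fits (11, 11, 7); releases (0, 1, 0), pool now (11, 12, 7)


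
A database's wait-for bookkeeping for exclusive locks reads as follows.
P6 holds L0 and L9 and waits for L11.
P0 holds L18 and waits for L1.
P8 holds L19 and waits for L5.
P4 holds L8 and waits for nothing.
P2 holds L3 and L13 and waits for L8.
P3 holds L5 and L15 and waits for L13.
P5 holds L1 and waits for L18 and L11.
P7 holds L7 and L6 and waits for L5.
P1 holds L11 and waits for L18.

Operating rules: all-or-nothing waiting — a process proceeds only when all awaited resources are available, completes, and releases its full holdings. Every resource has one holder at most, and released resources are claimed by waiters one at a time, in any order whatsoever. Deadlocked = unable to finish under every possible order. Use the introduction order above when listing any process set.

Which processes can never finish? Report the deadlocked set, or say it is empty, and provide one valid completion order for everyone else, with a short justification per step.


Deadlocked set: P6, P0, P5 and P1.
Key observation: the knot is the closed ring of waits P0 -> P5 -> P0; P1 is caught in further circular waits and P6 waits into the deadlock from upstream.
A valid finishing order for the others: P4, P2, P3, P8, P7.
Verifying each step:
  P4 waits on nothing -> runs at once and releases L8
  run P2 (all its waits — L8 — are resolved); releases L3 and L13
  run P3 (all its waits — L13 — are resolved); releases L5 and L15
  run P8 (all its waits — L5 — are resolved); releases L19
  run P7 (all its waits — L5 — are resolved); releases L7 and L6


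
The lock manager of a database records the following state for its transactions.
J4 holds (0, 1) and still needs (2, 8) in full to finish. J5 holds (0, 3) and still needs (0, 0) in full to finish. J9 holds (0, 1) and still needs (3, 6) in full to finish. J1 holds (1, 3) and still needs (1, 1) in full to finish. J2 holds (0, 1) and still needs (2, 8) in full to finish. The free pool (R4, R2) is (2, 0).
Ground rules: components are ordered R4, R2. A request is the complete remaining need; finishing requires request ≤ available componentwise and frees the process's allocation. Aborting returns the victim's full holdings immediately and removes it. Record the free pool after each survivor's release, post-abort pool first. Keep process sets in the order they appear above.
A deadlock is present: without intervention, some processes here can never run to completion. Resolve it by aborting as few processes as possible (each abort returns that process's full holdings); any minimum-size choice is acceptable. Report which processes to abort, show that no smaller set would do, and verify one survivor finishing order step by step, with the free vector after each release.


Abort J2.
Key observation: J4 could never have finished before the abort; with (0, 1) returned by J2, it fits at step 4.
Minimality: the empty abort set fails — the state is deadlocked as it stands.
The survivors complete as J1, J5, J9, J4. Walking it through (starting from the post-abort pool):
  pool = (2, 1)
  J1: need (1, 1) fits (2, 1); releases (1, 3), pool now (3, 4)
  J5: need (0, 0) fits (3, 4); releases (0, 3), pool now (3, 7)
  J9: need (3, 6) fits (3, 7); releases (0, 1), pool now (3, 8)
  J4: need (2, 8) fits (3, 8); releases (0, 1), pool now (3, 9)


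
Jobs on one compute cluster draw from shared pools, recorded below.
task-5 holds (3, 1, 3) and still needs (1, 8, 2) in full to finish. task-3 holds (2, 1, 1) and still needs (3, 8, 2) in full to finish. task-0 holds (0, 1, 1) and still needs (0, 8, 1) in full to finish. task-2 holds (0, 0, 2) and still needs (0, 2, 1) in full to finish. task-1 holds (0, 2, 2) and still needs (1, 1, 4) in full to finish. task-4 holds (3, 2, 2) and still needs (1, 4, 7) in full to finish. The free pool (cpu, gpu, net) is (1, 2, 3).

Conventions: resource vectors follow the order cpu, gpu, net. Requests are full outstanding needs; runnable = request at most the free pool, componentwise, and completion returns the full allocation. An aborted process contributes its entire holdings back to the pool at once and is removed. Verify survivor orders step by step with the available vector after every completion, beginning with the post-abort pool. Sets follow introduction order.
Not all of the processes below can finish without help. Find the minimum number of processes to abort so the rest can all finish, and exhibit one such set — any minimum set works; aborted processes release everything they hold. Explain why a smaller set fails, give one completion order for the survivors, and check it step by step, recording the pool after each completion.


The answer: abort task-3 and task-0.
Key observation: task-5 had no path to completion before; after the abort of task-3 and task-0 ((2, 2, 2) returned), step 4 is where it fits.
Why nothing smaller works — every single abort fails: task-5 alone leaves task-3 blocked (short on gpu); task-3 alone leaves task-5 blocked (short on gpu); task-0 alone leaves task-5 blocked (short on gpu); task-2 alone leaves task-5 blocked (short on gpu); task-1 alone leaves task-5 blocked (short on gpu); task-4 alone leaves task-5 blocked (short on gpu).
Survivors finish in the order: task-1, task-4, task-2, task-5. Step-by-step check (pool after the aborts first):
  pool = (3, 4, 5)
  task-1 needs (1, 1, 4) <= (3, 4, 5) -> finishes; pool += (0, 2, 2) = (3, 6, 7)
  task-4 needs (1, 4, 7) <= (3, 6, 7) -> finishes; pool += (3, 2, 2) = (6, 8, 9)
  task-2 needs (0, 2, 1) <= (6, 8, 9) -> finishes; pool += (0, 0, 2) = (6, 8, 11)
  task-5 needs (1, 8, 2) <= (6, 8, 11) -> finishes; pool += (3, 1, 3) = (9, 9, 14)


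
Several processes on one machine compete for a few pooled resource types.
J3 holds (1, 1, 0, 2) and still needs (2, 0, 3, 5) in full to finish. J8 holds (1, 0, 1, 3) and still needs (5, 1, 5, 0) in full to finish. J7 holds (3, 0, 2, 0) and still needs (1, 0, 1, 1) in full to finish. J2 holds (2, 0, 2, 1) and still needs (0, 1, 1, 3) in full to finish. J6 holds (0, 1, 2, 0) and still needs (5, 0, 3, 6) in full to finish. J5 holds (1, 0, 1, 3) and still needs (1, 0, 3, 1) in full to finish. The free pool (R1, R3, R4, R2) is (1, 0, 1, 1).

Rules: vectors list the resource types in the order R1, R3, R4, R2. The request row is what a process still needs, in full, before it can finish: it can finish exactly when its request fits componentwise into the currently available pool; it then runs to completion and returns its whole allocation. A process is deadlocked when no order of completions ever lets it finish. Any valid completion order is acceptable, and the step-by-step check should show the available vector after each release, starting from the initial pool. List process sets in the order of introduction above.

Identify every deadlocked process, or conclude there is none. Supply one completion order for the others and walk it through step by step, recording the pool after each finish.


Deadlocked: J3, J8, J2 and J6.
Key observation: after J7, J5 the pool peaks at (5, 0, 4, 4), and each blocked process is short somewhere: J3 on R2; J8 on R3, R4; J2 on R3; J6 on R2.
One completion order for the rest: J7, J5. Verifying each step:
  pool = (1, 0, 1, 1)
  J7 needs (1, 0, 1, 1) <= (1, 0, 1, 1) -> finishes; pool += (3, 0, 2, 0) = (4, 0, 3, 1)
  J5 needs (1, 0, 3, 1) <= (4, 0, 3, 1) -> finishes; pool += (1, 0, 1, 3) = (5, 0, 4, 4)
The stuck group stays short no matter what:
  J3 still needs (2, 0, 3, 5) but only (5, 0, 4, 4) is free — short on R2
  J8 still needs (5, 1, 5, 0) but only (5, 0, 4, 4) is free — short on R3 and R4
  J2 still needs (0, 1, 1, 3) but only (5, 0, 4, 4) is free — short on R3
  J6 still needs (5, 0, 3, 6) but only (5, 0, 4, 4) is free — short on R2


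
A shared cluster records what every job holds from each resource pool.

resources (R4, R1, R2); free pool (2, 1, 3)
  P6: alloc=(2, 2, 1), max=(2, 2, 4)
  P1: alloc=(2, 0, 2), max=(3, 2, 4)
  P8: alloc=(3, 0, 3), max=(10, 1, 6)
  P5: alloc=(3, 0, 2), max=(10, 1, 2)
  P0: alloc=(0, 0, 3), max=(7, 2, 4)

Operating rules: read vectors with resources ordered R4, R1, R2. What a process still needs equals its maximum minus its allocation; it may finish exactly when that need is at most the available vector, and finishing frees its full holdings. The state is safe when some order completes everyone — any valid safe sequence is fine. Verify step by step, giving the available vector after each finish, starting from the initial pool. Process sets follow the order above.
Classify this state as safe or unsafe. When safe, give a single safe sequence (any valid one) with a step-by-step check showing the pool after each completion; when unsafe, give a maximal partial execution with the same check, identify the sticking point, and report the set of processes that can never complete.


UNSAFE — no complete ordering exists.
Key observation: once P6, P1 finish, the pool peaks at (6, 3, 6) — and every remaining process still needs more R4 than that.
Going as far as possible: P6, P1; after that, nothing fits. Check, step by step:
  pool = (2, 1, 3)
  run P6 (needs (0, 0, 3), free (2, 1, 3)); after release of (2, 2, 1) the pool is (4, 3, 4)
  run P1 (needs (1, 2, 2), free (4, 3, 4)); after release of (2, 0, 2) the pool is (6, 3, 6)
  P8 still needs (7, 1, 3) but only (6, 3, 6) is free — short on R4
  P5 still needs (7, 1, 0) but only (6, 3, 6) is free — short on R4
  P0 still needs (7, 2, 1) but only (6, 3, 6) is free — short on R4
Never able to finish: P8, P5 and P0.


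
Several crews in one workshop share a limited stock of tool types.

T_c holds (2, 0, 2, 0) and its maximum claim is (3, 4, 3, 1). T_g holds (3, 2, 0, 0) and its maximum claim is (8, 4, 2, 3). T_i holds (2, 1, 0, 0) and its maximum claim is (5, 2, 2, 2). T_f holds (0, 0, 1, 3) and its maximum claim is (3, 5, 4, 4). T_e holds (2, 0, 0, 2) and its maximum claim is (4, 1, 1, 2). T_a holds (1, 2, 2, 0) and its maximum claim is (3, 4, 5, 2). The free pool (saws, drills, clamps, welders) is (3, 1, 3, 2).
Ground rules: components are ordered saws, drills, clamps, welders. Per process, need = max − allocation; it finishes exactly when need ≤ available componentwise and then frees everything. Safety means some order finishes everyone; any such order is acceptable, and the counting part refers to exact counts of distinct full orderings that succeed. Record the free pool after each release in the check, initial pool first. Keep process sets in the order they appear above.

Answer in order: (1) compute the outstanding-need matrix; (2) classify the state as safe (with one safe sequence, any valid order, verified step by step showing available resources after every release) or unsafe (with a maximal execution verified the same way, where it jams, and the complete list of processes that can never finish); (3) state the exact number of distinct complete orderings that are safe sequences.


(1) Remaining need (order saws, drills, clamps, welders):
  T_c: (1, 4, 1, 1)
  T_g: (5, 2, 2, 3)
  T_i: (3, 1, 2, 2)
  T_f: (3, 5, 3, 1)
  T_e: (2, 1, 1, 0)
  T_a: (2, 2, 3, 2)
(2) SAFE. One safe sequence: T_i, T_a, T_c, T_e, T_g, T_f.
Key observation: the first exact fit in this order is T_i — it needs (3, 1, 2, 2) with (3, 1, 3, 2) free, meeting a requested resource to the last unit.
Step-by-step check:
  pool = (3, 1, 3, 2)
  run T_i (needs (3, 1, 2, 2), free (3, 1, 3, 2)); after release of (2, 1, 0, 0) the pool is (5, 2, 3, 2)
  run T_a (needs (2, 2, 3, 2), free (5, 2, 3, 2)); after release of (1, 2, 2, 0) the pool is (6, 4, 5, 2)
  run T_c (needs (1, 4, 1, 1), free (6, 4, 5, 2)); after release of (2, 0, 2, 0) the pool is (8, 4, 7, 2)
  run T_e (needs (2, 1, 1, 0), free (8, 4, 7, 2)); after release of (2, 0, 0, 2) the pool is (10, 4, 7, 4)
  run T_g (needs (5, 2, 2, 3), free (10, 4, 7, 4)); after release of (3, 2, 0, 0) the pool is (13, 6, 7, 4)
  run T_f (needs (3, 5, 3, 1), free (13, 6, 7, 4)); after release of (0, 0, 1, 3) the pool is (13, 6, 8, 7)
(3) The exact count: 16 of the possible complete orderings are safe sequences.


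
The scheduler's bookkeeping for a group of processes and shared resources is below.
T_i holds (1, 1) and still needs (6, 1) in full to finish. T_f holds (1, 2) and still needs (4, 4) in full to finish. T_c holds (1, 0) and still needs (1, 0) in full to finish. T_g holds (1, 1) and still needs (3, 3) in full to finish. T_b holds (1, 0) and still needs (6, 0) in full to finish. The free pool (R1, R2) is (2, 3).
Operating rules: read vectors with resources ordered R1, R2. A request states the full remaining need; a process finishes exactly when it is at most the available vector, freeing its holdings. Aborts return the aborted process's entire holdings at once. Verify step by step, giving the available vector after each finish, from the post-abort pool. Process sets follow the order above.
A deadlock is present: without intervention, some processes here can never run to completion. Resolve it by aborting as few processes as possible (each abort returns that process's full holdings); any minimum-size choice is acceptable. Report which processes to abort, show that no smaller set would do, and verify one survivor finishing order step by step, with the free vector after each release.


The answer: abort T_i.
Key observation: aborting T_i returns (1, 1), and T_b — hopeless before — runs at step 4 with the returned capacity in the pool.
Why nothing smaller works: aborting no one leaves the state deadlocked as given.
One survivor order: T_g, T_f, T_c, T_b. Check, step by step (post-abort pool first):
  pool = (3, 4)
  run T_g (needs (3, 3), free (3, 4)); after release of (1, 1) the pool is (4, 5)
  run T_f (needs (4, 4), free (4, 5)); after release of (1, 2) the pool is (5, 7)
  run T_c (needs (1, 0), free (5, 7)); after release of (1, 0) the pool is (6, 7)
  run T_b (needs (6, 0), free (6, 7)); after release of (1, 0) the pool is (7, 7)


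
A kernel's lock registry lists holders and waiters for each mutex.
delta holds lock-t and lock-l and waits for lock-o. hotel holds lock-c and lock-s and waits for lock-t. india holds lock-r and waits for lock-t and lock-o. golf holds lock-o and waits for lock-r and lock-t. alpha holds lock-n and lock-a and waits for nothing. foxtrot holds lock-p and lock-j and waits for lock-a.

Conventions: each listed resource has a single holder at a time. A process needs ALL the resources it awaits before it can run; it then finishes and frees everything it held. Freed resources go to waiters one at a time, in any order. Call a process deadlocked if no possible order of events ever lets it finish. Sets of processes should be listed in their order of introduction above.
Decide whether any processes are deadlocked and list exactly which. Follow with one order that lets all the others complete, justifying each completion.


The deadlocked set is delta, hotel, india and golf.
Key observation: the loop delta -> golf -> delta blocks itself forever; india is caught in further circular waits and hotel waits into the deadlock from upstream.
One completion order for the rest: alpha, foxtrot.
Check, step by step:
  alpha waits on nothing -> runs at once and releases lock-n and lock-a
  run foxtrot (all its waits — lock-a — are resolved); releases lock-p and lock-j


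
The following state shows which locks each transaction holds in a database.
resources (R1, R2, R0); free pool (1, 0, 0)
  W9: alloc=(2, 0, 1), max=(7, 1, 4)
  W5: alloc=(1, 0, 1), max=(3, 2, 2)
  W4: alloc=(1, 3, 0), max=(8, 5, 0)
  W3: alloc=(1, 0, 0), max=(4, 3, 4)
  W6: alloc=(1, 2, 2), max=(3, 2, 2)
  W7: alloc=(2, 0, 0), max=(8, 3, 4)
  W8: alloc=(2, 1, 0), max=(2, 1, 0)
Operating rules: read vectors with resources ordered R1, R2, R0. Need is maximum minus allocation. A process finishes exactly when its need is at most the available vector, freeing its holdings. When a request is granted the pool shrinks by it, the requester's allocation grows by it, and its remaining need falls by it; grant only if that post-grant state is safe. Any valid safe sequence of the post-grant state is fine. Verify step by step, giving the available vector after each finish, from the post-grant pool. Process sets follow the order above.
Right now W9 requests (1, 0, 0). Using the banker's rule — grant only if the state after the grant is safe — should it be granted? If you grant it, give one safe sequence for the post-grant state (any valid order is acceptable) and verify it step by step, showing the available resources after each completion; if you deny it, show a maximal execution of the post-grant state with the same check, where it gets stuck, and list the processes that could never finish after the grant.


GRANT: granting preserves safety; a valid post-grant sequence is W8, W6, W5, W9, W3, W4, W7.
Key observation: the transfer keeps a workable pool ((0, 0, 0)); W8 starts the safe sequence.
Verifying the post-grant state step by step:
  pool = (0, 0, 0)
  W8: need (0, 0, 0) fits (0, 0, 0); releases (2, 1, 0), pool now (2, 1, 0)
  W6: need (2, 0, 0) fits (2, 1, 0); releases (1, 2, 2), pool now (3, 3, 2)
  W5: need (2, 2, 1) fits (3, 3, 2); releases (1, 0, 1), pool now (4, 3, 3)
  W9: need (4, 1, 3) fits (4, 3, 3); releases (3, 0, 1), pool now (7, 3, 4)
  W3: need (3, 3, 4) fits (7, 3, 4); releases (1, 0, 0), pool now (8, 3, 4)
  W4: need (7, 2, 0) fits (8, 3, 4); releases (1, 3, 0), pool now (9, 6, 4)
  W7: need (6, 3, 4) fits (9, 6, 4); releases (2, 0, 0), pool now (11, 6, 4)


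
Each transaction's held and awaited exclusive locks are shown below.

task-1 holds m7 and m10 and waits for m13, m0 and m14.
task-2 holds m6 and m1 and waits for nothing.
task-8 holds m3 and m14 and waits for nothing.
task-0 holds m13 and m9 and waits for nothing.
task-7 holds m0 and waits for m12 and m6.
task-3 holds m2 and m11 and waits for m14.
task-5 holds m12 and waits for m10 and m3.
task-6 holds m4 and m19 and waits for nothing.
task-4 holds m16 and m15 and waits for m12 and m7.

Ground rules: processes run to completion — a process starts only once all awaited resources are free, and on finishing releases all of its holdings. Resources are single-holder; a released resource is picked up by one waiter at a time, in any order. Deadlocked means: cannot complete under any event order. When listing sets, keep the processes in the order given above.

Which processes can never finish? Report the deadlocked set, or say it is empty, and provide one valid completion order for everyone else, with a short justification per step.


Deadlocked: task-1, task-7, task-5 and task-4.
Key observation: the knot is the closed ring of waits task-1 -> task-7 -> task-5 -> task-1; task-4 waits into the deadlock from upstream.
The rest can finish in the order task-8, task-3, task-2, task-0, task-6.
Verifying each step:
  task-8 waits on nothing -> runs at once and releases m3 and m14
  run task-3 (all its waits — m14 — are resolved); releases m2 and m11
  task-2 waits on nothing -> runs at once and releases m6 and m1
  task-0 waits on nothing -> runs at once and releases m13 and m9
  task-6 waits on nothing -> runs at once and releases m4 and m19


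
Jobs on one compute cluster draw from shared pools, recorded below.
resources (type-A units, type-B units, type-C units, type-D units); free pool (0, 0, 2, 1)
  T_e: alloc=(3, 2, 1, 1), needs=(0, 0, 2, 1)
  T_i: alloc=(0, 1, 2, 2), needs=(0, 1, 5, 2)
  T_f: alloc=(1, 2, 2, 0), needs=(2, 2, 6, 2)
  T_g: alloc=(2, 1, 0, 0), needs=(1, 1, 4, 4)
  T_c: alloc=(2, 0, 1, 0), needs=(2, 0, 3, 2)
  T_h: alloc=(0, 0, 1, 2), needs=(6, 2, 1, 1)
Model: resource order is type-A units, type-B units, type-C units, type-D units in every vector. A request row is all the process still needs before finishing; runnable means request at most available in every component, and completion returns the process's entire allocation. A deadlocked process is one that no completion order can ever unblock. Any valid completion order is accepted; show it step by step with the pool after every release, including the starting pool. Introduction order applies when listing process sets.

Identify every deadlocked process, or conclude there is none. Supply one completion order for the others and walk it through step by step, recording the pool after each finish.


Deadlocked set: T_i, T_f, T_g and T_h.
Key observation: after T_e, T_c the pool peaks at (5, 2, 4, 2), and each blocked process is short somewhere: T_i on type-C units; T_f on type-C units; T_g on type-D units; T_h on type-A units.
The rest can finish in the order T_e, T_c. Step-by-step check:
  pool = (0, 0, 2, 1)
  T_e: need (0, 0, 2, 1) fits (0, 0, 2, 1); releases (3, 2, 1, 1), pool now (3, 2, 3, 2)
  T_c: need (2, 0, 3, 2) fits (3, 2, 3, 2); releases (2, 0, 1, 0), pool now (5, 2, 4, 2)
None of the blocked processes ever fits:
  T_i cannot run: need (0, 1, 5, 2) vs free (5, 2, 4, 2) (insufficient type-C units)
  T_f cannot run: need (2, 2, 6, 2) vs free (5, 2, 4, 2) (insufficient type-C units)
  T_g cannot run: need (1, 1, 4, 4) vs free (5, 2, 4, 2) (insufficient type-D units)
  T_h cannot run: need (6, 2, 1, 1) vs free (5, 2, 4, 2) (insufficient type-A units)


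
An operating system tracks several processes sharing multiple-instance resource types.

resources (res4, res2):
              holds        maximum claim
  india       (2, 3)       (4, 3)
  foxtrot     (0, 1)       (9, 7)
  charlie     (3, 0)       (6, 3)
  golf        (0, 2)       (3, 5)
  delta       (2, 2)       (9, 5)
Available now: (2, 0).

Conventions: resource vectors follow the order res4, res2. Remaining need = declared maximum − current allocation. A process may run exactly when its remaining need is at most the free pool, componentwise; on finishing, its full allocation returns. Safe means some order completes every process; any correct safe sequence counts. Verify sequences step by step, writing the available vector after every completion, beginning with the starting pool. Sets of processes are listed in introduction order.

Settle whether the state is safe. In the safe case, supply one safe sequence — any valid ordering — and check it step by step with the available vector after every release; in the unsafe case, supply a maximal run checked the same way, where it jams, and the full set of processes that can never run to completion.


SAFE — a valid safe sequence is india, charlie, golf, delta, foxtrot.
Key observation: at india the run first touches a limit — (2, 0) against (2, 0), exact on a resource it actually requests.
Check, step by step:
  pool = (2, 0)
  run india (needs (2, 0), free (2, 0)); after release of (2, 3) the pool is (4, 3)
  run charlie (needs (3, 3), free (4, 3)); after release of (3, 0) the pool is (7, 3)
  run golf (needs (3, 3), free (7, 3)); after release of (0, 2) the pool is (7, 5)
  run delta (needs (7, 3), free (7, 5)); after release of (2, 2) the pool is (9, 7)
  run foxtrot (needs (9, 6), free (9, 7)); after release of (0, 1) the pool is (9, 8)


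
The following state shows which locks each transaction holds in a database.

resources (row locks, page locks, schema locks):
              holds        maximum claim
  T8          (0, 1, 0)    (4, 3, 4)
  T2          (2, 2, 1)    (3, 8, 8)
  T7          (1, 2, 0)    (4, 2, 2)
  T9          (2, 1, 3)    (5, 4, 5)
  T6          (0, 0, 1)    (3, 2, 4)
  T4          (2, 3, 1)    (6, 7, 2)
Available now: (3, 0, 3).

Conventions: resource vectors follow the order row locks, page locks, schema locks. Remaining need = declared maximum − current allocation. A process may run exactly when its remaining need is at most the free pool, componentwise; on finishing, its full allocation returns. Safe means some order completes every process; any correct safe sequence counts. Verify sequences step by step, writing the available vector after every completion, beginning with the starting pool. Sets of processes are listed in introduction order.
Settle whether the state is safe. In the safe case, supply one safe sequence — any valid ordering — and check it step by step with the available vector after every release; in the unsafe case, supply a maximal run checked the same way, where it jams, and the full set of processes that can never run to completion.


The state is SAFE; one workable sequence: T7, T6, T8, T9, T4, T2.
Key observation: the first exact fit in this order is T7 — it needs (3, 0, 2) with (3, 0, 3) free, meeting a requested resource to the last unit.
Walking it through:
  pool = (3, 0, 3)
  T7 needs (3, 0, 2) <= (3, 0, 3) -> finishes; pool += (1, 2, 0) = (4, 2, 3)
  T6 needs (3, 2, 3) <= (4, 2, 3) -> finishes; pool += (0, 0, 1) = (4, 2, 4)
  T8 needs (4, 2, 4) <= (4, 2, 4) -> finishes; pool += (0, 1, 0) = (4, 3, 4)
  T9 needs (3, 3, 2) <= (4, 3, 4) -> finishes; pool += (2, 1, 3) = (6, 4, 7)
  T4 needs (4, 4, 1) <= (6, 4, 7) -> finishes; pool += (2, 3, 1) = (8, 7, 8)
  T2 needs (1, 6, 7) <= (8, 7, 8) -> finishes; pool += (2, 2, 1) = (10, 9, 9)


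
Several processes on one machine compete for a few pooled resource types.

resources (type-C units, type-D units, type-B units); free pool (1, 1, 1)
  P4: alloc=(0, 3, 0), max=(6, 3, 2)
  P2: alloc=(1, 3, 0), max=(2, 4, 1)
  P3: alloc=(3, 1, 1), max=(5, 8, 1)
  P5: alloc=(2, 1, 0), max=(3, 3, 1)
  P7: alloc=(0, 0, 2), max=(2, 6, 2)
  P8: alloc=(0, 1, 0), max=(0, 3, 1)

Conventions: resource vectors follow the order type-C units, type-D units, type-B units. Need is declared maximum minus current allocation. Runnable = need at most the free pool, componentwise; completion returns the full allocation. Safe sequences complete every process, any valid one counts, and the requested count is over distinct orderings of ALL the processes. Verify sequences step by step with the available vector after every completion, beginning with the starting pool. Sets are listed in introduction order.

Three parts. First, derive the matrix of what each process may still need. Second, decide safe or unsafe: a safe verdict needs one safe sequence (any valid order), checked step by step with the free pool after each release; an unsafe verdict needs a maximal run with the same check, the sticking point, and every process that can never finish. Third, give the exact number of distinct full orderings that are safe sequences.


(1) Need matrix, components ordered type-C units, type-D units, type-B units:
  P4: (6, 0, 2)
  P2: (1, 1, 1)
  P3: (2, 7, 0)
  P5: (1, 2, 1)
  P7: (2, 6, 0)
  P8: (0, 2, 1)
(2) UNSAFE.
Key observation: after P2, P5, P8, P7 the pool peaks at (4, 6, 3), and each blocked process is short somewhere: P4 on type-C units; P3 on type-D units.
The run P2, P5, P8, P7 cannot be extended any further. Walking it through:
  pool = (1, 1, 1)
  run P2 (needs (1, 1, 1), free (1, 1, 1)); after release of (1, 3, 0) the pool is (2, 4, 1)
  run P5 (needs (1, 2, 1), free (2, 4, 1)); after release of (2, 1, 0) the pool is (4, 5, 1)
  run P8 (needs (0, 2, 1), free (4, 5, 1)); after release of (0, 1, 0) the pool is (4, 6, 1)
  run P7 (needs (2, 6, 0), free (4, 6, 1)); after release of (0, 0, 2) the pool is (4, 6, 3)
  blocked: P4 wants (6, 0, 2), pool (4, 6, 3) — not enough type-C units
  blocked: P3 wants (2, 7, 0), pool (4, 6, 3) — not enough type-D units
Permanently blocked: P4 and P3.
(3) The exact count: 0 of the possible complete orderings are safe sequences.


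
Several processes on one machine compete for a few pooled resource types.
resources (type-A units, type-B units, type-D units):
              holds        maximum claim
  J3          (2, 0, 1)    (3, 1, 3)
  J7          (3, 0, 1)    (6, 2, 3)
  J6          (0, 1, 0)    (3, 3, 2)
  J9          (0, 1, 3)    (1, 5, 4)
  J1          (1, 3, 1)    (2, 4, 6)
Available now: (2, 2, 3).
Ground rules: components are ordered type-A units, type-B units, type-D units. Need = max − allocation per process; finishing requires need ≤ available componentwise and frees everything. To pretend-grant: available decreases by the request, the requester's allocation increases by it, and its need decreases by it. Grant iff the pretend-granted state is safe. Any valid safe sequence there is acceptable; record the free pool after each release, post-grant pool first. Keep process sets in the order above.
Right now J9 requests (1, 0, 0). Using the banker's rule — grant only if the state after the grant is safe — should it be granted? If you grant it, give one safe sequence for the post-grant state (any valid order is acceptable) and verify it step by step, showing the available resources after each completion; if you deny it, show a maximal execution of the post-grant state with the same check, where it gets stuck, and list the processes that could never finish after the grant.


GRANT — the state after the grant stays safe, e.g. via J3, J6, J7, J1, J9.
Key observation: with (1, 2, 3) left after the transfer, J3 can run at once — the state stays safe.
Verifying the post-grant state step by step:
  pool = (1, 2, 3)
  run J3 (needs (1, 1, 2), free (1, 2, 3)); after release of (2, 0, 1) the pool is (3, 2, 4)
  run J6 (needs (3, 2, 2), free (3, 2, 4)); after release of (0, 1, 0) the pool is (3, 3, 4)
  run J7 (needs (3, 2, 2), free (3, 3, 4)); after release of (3, 0, 1) the pool is (6, 3, 5)
  run J1 (needs (1, 1, 5), free (6, 3, 5)); after release of (1, 3, 1) the pool is (7, 6, 6)
  run J9 (needs (0, 4, 1), free (7, 6, 6)); after release of (1, 1, 3) the pool is (8, 7, 9)


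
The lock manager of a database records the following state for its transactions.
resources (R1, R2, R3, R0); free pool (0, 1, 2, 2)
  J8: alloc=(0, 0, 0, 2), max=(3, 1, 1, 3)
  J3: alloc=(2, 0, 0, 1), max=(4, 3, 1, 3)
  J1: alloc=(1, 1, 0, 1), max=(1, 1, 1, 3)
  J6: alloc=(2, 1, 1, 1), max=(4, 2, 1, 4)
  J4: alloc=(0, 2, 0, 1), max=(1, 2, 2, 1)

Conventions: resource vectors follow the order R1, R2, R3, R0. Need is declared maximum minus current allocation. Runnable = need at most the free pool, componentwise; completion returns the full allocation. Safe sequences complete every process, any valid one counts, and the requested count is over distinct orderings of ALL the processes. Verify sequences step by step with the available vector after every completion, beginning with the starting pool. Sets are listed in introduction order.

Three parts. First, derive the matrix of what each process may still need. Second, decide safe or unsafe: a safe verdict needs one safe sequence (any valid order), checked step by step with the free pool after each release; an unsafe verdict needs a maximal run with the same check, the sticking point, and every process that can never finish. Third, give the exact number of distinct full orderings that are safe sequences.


(1) Need matrix, components ordered R1, R2, R3, R0:
  J8: (3, 1, 1, 1)
  J3: (2, 3, 1, 2)
  J1: (0, 0, 1, 2)
  J6: (2, 1, 0, 3)
  J4: (1, 0, 2, 0)
(2) UNSAFE — no complete ordering exists.
Key observation: even finishing J1, J4 leaves just (1, 4, 2, 4) free — too little R1 for any of the remaining processes.
A maximal execution: J1, J4 — then nothing else fits. Step-by-step check:
  pool = (0, 1, 2, 2)
  J1 needs (0, 0, 1, 2) <= (0, 1, 2, 2) -> finishes; pool += (1, 1, 0, 1) = (1, 2, 2, 3)
  J4 needs (1, 0, 2, 0) <= (1, 2, 2, 3) -> finishes; pool += (0, 2, 0, 1) = (1, 4, 2, 4)
  J8 cannot run: need (3, 1, 1, 1) vs free (1, 4, 2, 4) (insufficient R1)
  J3 cannot run: need (2, 3, 1, 2) vs free (1, 4, 2, 4) (insufficient R1)
  J6 cannot run: need (2, 1, 0, 3) vs free (1, 4, 2, 4) (insufficient R1)
Never able to finish: J8, J3 and J6.
(3) Exactly 0 of the possible complete orderings are safe sequences.


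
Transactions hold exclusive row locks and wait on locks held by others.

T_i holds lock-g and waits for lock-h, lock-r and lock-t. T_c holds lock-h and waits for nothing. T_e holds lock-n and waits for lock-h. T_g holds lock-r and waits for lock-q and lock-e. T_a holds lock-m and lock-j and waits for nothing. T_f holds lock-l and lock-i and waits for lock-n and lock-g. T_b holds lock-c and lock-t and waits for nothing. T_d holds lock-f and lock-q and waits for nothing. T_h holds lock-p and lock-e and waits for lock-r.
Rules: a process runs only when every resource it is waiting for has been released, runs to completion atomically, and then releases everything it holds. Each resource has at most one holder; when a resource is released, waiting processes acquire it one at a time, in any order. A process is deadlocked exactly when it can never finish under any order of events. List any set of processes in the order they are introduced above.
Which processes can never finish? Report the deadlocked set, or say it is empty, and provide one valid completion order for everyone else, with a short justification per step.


Deadlocked set: T_i, T_g, T_f and T_h.
Key observation: the cycle T_g -> T_h -> T_g can never break — each member waits on the next; T_i and T_f wait into the deadlock from upstream.
One completion order for the rest: T_c, T_d, T_b, T_a, T_e.
Walking it through:
  run T_c (it waits on nothing); releases lock-h
  run T_d (it waits on nothing); releases lock-f and lock-q
  run T_b (it waits on nothing); releases lock-c and lock-t
  run T_a (it waits on nothing); releases lock-m and lock-j
  run T_e (all its waits — lock-h — are resolved); releases lock-n
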